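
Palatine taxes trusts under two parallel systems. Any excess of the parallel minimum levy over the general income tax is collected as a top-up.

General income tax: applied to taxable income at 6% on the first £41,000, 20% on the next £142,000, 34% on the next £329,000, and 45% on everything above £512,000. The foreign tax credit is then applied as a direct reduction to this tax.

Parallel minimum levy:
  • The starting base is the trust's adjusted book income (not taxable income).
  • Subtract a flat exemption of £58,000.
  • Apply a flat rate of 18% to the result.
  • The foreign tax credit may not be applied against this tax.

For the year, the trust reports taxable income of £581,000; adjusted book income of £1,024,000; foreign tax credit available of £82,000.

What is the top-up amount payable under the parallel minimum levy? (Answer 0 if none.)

General income tax:
  £41,000 × 6% = £2,460
  £142,000 × 20% = £28,400
  £329,000 × 34% = £111,860
  £69,000 × 45% = £31,050
  → £173,770
  Less foreign tax credit £82,000 → £91,770

Parallel minimum levy:
  Base (adjusted book income): £1,024,000
  Less exemption £58,000 → base £966,000
  £966,000 × 18% = £173,880

Excess of parallel minimum levy over general income tax: £173,880 − £91,770 = £82,110.

£82,110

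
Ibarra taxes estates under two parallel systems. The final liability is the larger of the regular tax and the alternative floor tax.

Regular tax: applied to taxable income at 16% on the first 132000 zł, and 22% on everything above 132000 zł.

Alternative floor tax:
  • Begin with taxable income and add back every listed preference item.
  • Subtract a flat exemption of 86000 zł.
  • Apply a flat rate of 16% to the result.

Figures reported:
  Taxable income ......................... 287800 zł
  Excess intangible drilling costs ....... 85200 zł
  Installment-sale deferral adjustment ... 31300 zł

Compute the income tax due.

Alternative floor tax:
  Adjusted income: 287800 zł + 85200 zł + 31300 zł = 404300 zł
  Less exemption 86000 zł → base 318300 zł
  318300 zł × 16% = 50928 zł

Regular tax:
  132000 zł × 16% = 21120 zł
  155800 zł × 22% = 34276 zł
  → 55396 zł

55396 zł > 50928 zł, so the regular tax governs.

55396 zł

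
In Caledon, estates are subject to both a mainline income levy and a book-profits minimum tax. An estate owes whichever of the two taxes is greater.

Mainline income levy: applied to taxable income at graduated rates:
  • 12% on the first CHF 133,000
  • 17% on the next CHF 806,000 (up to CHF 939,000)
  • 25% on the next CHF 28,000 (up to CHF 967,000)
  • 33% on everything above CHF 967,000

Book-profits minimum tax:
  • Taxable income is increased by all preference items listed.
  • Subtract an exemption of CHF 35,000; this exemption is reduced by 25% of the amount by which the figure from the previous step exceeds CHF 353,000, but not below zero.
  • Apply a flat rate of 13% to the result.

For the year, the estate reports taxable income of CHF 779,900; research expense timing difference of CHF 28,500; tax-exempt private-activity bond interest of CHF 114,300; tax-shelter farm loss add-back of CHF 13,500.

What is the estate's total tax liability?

CHF 125,933

Mainline income levy:
  CHF 133,000 × 12% = CHF 15,960
  CHF 646,900 × 17% = CHF 109,973
  → CHF 125,933

Book-profits minimum tax:
  Adjusted income: CHF 779,900 + CHF 28,500 + CHF 114,300 + CHF 13,500 = CHF 936,200
  Exemption: 25% × (CHF 936,200 − CHF 353,000) = CHF 145,800 ≥ CHF 35,000, so the exemption is fully phased out
  Base: CHF 936,200 − CHF 0 = CHF 936,200
  CHF 936,200 × 13% = CHF 121,706

CHF 125,933 > CHF 121,706, so the mainline income levy governs.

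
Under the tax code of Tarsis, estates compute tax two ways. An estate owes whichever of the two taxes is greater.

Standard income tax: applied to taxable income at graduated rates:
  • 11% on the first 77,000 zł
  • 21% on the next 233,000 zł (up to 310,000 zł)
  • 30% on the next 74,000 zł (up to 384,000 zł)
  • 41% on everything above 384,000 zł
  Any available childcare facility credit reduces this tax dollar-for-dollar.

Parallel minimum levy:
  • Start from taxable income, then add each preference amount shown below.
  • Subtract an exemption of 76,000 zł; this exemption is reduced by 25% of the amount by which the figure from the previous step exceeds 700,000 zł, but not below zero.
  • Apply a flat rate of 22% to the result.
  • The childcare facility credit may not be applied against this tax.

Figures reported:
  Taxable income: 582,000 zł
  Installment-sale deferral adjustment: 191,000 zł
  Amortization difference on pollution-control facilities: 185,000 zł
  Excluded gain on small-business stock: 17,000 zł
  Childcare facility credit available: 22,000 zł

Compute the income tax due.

212,905 zł

Parallel minimum levy:
  Adjusted income: 582,000 zł + 191,000 zł + 185,000 zł + 17,000 zł = 975,000 zł
  Exemption: 76,000 zł − 25% × (975,000 zł − 700,000 zł) = 76,000 zł − 68,750 zł = 7,250 zł
  Base: 975,000 zł − 7,250 zł = 967,750 zł
  967,750 zł × 22% = 212,905 zł

Standard income tax:
  77,000 zł × 11% = 8,470 zł
  233,000 zł × 21% = 48,930 zł
  74,000 zł × 30% = 22,200 zł
  198,000 zł × 41% = 81,180 zł
  → 160,780 zł
  Less childcare facility credit 22,000 zł → 138,780 zł

212,905 zł > 138,780 zł, so the parallel minimum levy is the binding amount.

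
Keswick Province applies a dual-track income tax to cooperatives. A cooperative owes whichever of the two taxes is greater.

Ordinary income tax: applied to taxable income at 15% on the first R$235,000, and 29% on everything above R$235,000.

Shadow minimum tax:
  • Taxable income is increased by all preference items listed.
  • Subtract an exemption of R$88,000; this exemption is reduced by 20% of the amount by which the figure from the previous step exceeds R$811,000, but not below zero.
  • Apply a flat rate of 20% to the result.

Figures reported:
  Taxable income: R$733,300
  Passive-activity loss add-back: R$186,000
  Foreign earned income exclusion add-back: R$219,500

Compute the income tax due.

Ordinary income tax:
  R$235,000 × 15% = R$35,250
  R$498,300 × 29% = R$144,507
  → R$179,757

Shadow minimum tax:
  Adjusted income: R$733,300 + R$186,000 + R$219,500 = R$1,138,800
  Exemption: R$88,000 − 20% × (R$1,138,800 − R$811,000) = R$88,000 − R$65,560 = R$22,440
  Base: R$1,138,800 − R$22,440 = R$1,116,360
  R$1,116,360 × 20% = R$223,272

R$223,272 > R$179,757, so the shadow minimum tax is the binding amount.

R$223,272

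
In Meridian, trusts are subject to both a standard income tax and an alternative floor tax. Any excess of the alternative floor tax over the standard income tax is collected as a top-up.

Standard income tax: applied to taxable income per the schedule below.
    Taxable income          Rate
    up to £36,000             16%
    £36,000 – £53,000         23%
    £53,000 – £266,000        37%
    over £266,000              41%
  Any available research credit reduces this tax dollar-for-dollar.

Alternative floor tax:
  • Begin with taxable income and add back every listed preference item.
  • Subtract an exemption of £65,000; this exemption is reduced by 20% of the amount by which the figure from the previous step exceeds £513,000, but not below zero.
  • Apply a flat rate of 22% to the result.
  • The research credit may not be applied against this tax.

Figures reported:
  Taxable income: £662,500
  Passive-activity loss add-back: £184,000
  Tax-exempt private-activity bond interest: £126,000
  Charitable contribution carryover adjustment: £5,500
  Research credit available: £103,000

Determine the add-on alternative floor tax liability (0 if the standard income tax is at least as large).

Alternative floor tax:
  Adjusted income: £662,500 + £184,000 + £126,000 + £5,500 = £978,000
  Exemption: 20% × (£978,000 − £513,000) = £93,000 ≥ £65,000, so the exemption is fully phased out
  Base: £978,000 − £0 = £978,000
  £978,000 × 22% = £215,160

Standard income tax:
  £36,000 × 16% = £5,760
  £17,000 × 23% = £3,910
  £213,000 × 37% = £78,810
  £396,500 × 41% = £162,565
  → £251,045
  Less research credit £103,000 → £148,045

Excess of alternative floor tax over standard income tax: £215,160 − £148,045 = £67,115.

£67,115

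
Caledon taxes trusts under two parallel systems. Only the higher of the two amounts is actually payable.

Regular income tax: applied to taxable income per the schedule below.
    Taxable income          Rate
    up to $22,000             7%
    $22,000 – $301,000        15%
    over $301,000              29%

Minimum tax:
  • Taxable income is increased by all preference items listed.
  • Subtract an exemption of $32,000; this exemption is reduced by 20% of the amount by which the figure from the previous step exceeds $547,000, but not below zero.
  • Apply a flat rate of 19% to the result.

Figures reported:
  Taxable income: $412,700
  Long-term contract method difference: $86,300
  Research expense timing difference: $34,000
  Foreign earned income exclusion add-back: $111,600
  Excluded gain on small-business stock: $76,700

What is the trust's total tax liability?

$137,047

Regular income tax:
  $22,000 × 7% = $1,540
  $279,000 × 15% = $41,850
  $111,700 × 29% = $32,393
  → $75,783

Minimum tax:
  Adjusted income: $412,700 + $86,300 + $34,000 + $111,600 + $76,700 = $721,300
  Exemption: 20% × ($721,300 − $547,000) = $34,860 ≥ $32,000, so the exemption is fully phased out
  Base: $721,300 − $0 = $721,300
  $721,300 × 19% = $137,047

$137,047 > $75,783, so the minimum tax is the binding amount.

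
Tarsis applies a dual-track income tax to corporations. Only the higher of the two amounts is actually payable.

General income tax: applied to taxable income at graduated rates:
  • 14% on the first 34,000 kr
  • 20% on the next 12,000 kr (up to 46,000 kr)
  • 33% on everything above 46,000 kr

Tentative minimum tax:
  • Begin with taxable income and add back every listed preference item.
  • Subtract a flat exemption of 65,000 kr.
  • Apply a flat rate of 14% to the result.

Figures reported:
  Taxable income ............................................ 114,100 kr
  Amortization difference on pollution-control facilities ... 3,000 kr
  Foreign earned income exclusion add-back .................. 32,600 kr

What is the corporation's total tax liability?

29,633 kr

Tentative minimum tax:
  Adjusted income: 114,100 kr + 3,000 kr + 32,600 kr = 149,700 kr
  Less exemption 65,000 kr → base 84,700 kr
  84,700 kr × 14% = 11,858 kr

General income tax:
  34,000 kr × 14% = 4,760 kr
  12,000 kr × 20% = 2,400 kr
  68,100 kr × 33% = 22,473 kr
  → 29,633 kr

29,633 kr > 11,858 kr, so the general income tax governs.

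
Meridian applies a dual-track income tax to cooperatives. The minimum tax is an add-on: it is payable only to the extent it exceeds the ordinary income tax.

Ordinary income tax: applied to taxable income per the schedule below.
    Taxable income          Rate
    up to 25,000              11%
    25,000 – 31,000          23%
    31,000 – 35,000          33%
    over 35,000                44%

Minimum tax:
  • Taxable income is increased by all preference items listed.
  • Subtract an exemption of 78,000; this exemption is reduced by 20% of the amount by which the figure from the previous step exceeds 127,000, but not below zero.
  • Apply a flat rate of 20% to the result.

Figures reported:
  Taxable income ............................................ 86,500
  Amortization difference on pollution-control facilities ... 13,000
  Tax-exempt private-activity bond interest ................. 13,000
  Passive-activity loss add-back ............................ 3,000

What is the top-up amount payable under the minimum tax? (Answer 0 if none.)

Ordinary income tax:
  25,000 × 11% = 2,750
  6,000 × 23% = 1,380
  4,000 × 33% = 1,320
  51,500 × 44% = 22,660
  → 28,110

Minimum tax:
  Adjusted income: 86,500 + 13,000 + 13,000 + 3,000 = 115,500
  Exemption: 115,500 ≤ 127,000, so full 78,000 applies
  Base: 115,500 − 78,000 = 37,500
  37,500 × 20% = 7,500

7,500 ≤ 28,110, so no add-on is due.

0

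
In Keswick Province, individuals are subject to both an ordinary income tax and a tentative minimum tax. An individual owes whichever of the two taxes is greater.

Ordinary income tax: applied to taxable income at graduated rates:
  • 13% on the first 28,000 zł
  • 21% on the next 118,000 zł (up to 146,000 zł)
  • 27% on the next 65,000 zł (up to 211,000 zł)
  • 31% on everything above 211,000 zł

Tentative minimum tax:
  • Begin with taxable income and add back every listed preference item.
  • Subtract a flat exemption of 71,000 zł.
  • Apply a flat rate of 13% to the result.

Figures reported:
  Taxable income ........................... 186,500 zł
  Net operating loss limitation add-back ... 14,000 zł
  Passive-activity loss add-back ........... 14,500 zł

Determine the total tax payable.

39,355 zł

Ordinary income tax:
  28,000 zł × 13% = 3,640 zł
  118,000 zł × 21% = 24,780 zł
  40,500 zł × 27% = 10,935 zł
  → 39,355 zł

Tentative minimum tax:
  Adjusted income: 186,500 zł + 14,000 zł + 14,500 zł = 215,000 zł
  Less exemption 71,000 zł → base 144,000 zł
  144,000 zł × 13% = 18,720 zł

39,355 zł > 18,720 zł, so the ordinary income tax governs.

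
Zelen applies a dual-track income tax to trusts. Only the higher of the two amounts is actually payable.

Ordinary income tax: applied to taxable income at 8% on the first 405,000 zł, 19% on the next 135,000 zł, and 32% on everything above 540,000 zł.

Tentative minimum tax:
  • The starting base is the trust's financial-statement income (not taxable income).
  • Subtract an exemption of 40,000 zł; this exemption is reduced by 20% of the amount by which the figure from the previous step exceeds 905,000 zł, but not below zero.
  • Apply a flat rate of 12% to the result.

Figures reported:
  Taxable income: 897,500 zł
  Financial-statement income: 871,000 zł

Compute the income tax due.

172,450 zł

Tentative minimum tax:
  Base (financial-statement income): 871,000 zł
  Exemption: 871,000 zł ≤ 905,000 zł, so full 40,000 zł applies
  Base: 871,000 zł − 40,000 zł = 831,000 zł
  831,000 zł × 12% = 99,720 zł

Ordinary income tax:
  405,000 zł × 8% = 32,400 zł
  135,000 zł × 19% = 25,650 zł
  357,500 zł × 32% = 114,400 zł
  → 172,450 zł

172,450 zł > 99,720 zł, so the ordinary income tax governs.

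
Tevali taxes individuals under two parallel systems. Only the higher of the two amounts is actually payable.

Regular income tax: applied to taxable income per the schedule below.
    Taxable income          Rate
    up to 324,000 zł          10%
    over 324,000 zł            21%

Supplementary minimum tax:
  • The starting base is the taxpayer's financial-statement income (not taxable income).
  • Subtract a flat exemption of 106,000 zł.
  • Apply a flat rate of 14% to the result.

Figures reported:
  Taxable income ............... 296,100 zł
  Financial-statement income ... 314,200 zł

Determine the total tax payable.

29,610 zł

Supplementary minimum tax:
  Base (financial-statement income): 314,200 zł
  Less exemption 106,000 zł → base 208,200 zł
  208,200 zł × 14% = 29,148 zł

Regular income tax:
  296,100 zł × 10% = 29,610 zł

29,610 zł > 29,148 zł, so the regular income tax governs.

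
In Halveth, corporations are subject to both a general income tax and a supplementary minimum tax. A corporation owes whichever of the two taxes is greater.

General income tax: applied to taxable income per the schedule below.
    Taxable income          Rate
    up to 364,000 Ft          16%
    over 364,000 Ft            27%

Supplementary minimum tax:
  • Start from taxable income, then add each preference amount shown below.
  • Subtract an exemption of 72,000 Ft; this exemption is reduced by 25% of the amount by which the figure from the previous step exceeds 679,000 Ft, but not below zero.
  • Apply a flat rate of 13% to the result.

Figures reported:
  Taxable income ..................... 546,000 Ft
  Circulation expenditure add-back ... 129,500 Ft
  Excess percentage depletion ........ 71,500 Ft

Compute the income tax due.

107,380 Ft

Supplementary minimum tax:
  Adjusted income: 546,000 Ft + 129,500 Ft + 71,500 Ft = 747,000 Ft
  Exemption: 72,000 Ft − 25% × (747,000 Ft − 679,000 Ft) = 72,000 Ft − 17,000 Ft = 55,000 Ft
  Base: 747,000 Ft − 55,000 Ft = 692,000 Ft
  692,000 Ft × 13% = 89,960 Ft

General income tax:
  364,000 Ft × 16% = 58,240 Ft
  182,000 Ft × 27% = 49,140 Ft
  → 107,380 Ft

107,380 Ft > 89,960 Ft, so the general income tax governs.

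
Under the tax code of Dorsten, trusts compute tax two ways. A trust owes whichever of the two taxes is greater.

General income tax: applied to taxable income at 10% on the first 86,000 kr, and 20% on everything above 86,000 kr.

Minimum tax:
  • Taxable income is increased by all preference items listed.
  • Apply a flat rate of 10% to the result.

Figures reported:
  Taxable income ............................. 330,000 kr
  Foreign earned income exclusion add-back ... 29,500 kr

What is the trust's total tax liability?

57,400 kr

General income tax:
  86,000 kr × 10% = 8,600 kr
  244,000 kr × 20% = 48,800 kr
  → 57,400 kr

Minimum tax:
  Adjusted income: 330,000 kr + 29,500 kr = 359,500 kr
  359,500 kr × 10% = 35,950 kr

57,400 kr > 35,950 kr, so the general income tax governs.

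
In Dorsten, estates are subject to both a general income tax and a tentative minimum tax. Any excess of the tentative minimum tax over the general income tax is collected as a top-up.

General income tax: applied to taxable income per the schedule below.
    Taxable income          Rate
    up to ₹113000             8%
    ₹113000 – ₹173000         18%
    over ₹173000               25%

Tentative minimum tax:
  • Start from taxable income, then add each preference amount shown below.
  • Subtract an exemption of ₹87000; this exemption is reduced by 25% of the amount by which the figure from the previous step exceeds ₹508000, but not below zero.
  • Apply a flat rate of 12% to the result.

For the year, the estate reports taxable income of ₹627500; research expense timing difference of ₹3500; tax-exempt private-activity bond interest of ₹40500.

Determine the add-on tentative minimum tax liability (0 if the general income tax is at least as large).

₹0

Tentative minimum tax:
  Adjusted income: ₹627500 + ₹3500 + ₹40500 = ₹671500
  Exemption: ₹87000 − 25% × (₹671500 − ₹508000) = ₹87000 − ₹40875 = ₹46125
  Base: ₹671500 − ₹46125 = ₹625375
  ₹625375 × 12% = ₹75045

General income tax:
  ₹113000 × 8% = ₹9040
  ₹60000 × 18% = ₹10800
  ₹454500 × 25% = ₹113625
  → ₹133465

₹75045 ≤ ₹133465, so no add-on is due.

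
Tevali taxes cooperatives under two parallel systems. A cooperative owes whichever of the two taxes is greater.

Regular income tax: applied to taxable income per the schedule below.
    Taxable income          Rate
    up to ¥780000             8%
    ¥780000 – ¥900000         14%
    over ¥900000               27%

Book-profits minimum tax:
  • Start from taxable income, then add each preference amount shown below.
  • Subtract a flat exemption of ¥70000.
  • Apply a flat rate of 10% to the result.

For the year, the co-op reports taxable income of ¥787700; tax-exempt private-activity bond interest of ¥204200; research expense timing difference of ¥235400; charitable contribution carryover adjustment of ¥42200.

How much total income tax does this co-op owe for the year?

Regular income tax:
  ¥780000 × 8% = ¥62400
  ¥7700 × 14% = ¥1078
  → ¥63478

Book-profits minimum tax:
  Adjusted income: ¥787700 + ¥204200 + ¥235400 + ¥42200 = ¥1269500
  Less exemption ¥70000 → base ¥1199500
  ¥1199500 × 10% = ¥119950

¥119950 > ¥63478, so the book-profits minimum tax is the binding amount.

¥119950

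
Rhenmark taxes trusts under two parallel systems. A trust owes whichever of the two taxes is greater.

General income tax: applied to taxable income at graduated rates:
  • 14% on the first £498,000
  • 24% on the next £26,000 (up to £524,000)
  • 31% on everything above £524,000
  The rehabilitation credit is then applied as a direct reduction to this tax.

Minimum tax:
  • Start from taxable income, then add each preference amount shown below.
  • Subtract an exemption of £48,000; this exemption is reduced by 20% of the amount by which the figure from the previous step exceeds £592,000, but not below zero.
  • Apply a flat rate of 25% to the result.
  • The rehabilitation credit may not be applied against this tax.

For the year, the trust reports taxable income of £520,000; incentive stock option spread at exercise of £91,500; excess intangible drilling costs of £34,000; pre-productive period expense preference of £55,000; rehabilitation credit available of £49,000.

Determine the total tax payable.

Minimum tax:
  Adjusted income: £520,000 + £91,500 + £34,000 + £55,000 = £700,500
  Exemption: £48,000 − 20% × (£700,500 − £592,000) = £48,000 − £21,700 = £26,300
  Base: £700,500 − £26,300 = £674,200
  £674,200 × 25% = £168,550

General income tax:
  £498,000 × 14% = £69,720
  £22,000 × 24% = £5,280
  → £75,000
  Less rehabilitation credit £49,000 → £26,000

£168,550 > £26,000, so the minimum tax is the binding amount.

£168,550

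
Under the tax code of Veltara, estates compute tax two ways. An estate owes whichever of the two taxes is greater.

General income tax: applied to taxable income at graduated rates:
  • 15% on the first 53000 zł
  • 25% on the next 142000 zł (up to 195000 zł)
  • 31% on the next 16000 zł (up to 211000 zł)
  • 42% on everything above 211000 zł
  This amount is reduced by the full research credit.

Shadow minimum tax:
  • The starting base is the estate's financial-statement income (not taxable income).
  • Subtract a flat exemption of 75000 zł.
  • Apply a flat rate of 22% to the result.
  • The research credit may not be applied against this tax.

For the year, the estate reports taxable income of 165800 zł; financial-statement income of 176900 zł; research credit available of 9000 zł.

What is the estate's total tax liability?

General income tax:
  53000 zł × 15% = 7950 zł
  112800 zł × 25% = 28200 zł
  → 36150 zł
  Less research credit 9000 zł → 27150 zł

Shadow minimum tax:
  Base (financial-statement income): 176900 zł
  Less exemption 75000 zł → base 101900 zł
  101900 zł × 22% = 22418 zł

27150 zł > 22418 zł, so the general income tax governs.

27150 zł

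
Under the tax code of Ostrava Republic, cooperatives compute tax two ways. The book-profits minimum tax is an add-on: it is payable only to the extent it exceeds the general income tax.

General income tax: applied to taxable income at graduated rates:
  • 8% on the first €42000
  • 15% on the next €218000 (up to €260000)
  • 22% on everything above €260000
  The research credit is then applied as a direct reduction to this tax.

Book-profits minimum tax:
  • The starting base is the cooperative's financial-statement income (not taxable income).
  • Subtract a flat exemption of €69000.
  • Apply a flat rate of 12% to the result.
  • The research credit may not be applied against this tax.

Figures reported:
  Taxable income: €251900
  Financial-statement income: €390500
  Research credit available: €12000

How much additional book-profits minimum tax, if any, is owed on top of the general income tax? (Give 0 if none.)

€15735

General income tax:
  €42000 × 8% = €3360
  €209900 × 15% = €31485
  → €34845
  Less research credit €12000 → €22845

Book-profits minimum tax:
  Base (financial-statement income): €390500
  Less exemption €69000 → base €321500
  €321500 × 12% = €38580

Excess of book-profits minimum tax over general income tax: €38580 − €22845 = €15735.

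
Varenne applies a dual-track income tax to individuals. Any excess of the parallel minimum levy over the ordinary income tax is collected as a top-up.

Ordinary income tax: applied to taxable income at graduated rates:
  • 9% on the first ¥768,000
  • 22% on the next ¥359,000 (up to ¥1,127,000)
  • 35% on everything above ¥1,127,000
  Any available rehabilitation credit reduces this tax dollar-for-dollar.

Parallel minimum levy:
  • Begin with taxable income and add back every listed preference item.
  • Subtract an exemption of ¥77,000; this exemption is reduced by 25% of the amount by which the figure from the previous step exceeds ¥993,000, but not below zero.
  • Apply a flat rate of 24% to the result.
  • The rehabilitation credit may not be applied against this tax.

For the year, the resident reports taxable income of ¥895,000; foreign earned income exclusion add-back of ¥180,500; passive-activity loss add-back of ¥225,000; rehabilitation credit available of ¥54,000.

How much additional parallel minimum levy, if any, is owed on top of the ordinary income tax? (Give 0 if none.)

Ordinary income tax:
  ¥768,000 × 9% = ¥69,120
  ¥127,000 × 22% = ¥27,940
  → ¥97,060
  Less rehabilitation credit ¥54,000 → ¥43,060

Parallel minimum levy:
  Adjusted income: ¥895,000 + ¥180,500 + ¥225,000 = ¥1,300,500
  Exemption: ¥77,000 − 25% × (¥1,300,500 − ¥993,000) = ¥77,000 − ¥76,875 = ¥125
  Base: ¥1,300,500 − ¥125 = ¥1,300,375
  ¥1,300,375 × 24% = ¥312,090

Excess of parallel minimum levy over ordinary income tax: ¥312,090 − ¥43,060 = ¥269,030.

¥269,030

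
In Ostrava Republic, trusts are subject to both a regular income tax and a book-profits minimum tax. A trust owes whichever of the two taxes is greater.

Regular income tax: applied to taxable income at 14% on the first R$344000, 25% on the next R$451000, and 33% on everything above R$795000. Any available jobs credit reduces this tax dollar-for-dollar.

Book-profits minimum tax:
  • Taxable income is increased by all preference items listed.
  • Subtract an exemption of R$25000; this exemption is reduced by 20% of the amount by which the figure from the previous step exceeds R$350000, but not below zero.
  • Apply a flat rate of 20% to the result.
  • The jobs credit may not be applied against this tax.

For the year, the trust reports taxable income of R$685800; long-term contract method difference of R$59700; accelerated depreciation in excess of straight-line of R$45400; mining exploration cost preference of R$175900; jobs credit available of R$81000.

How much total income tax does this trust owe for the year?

R$193360

Regular income tax:
  R$344000 × 14% = R$48160
  R$341800 × 25% = R$85450
  → R$133610
  Less jobs credit R$81000 → R$52610

Book-profits minimum tax:
  Adjusted income: R$685800 + R$59700 + R$45400 + R$175900 = R$966800
  Exemption: 20% × (R$966800 − R$350000) = R$123360 ≥ R$25000, so the exemption is fully phased out
  Base: R$966800 − R$0 = R$966800
  R$966800 × 20% = R$193360

R$193360 > R$52610, so the book-profits minimum tax is the binding amount.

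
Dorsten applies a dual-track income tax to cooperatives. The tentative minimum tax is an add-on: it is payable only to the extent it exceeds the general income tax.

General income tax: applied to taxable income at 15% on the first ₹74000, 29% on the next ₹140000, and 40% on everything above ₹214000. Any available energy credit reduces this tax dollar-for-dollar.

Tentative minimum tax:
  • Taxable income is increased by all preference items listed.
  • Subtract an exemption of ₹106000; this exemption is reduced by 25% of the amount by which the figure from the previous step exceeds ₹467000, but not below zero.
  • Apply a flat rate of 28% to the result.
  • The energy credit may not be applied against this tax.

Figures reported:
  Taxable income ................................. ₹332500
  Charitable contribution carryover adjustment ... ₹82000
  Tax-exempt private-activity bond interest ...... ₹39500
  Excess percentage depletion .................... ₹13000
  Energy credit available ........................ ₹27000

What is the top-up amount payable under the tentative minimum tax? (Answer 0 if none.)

Tentative minimum tax:
  Adjusted income: ₹332500 + ₹82000 + ₹39500 + ₹13000 = ₹467000
  Exemption: ₹467000 ≤ ₹467000, so full ₹106000 applies
  Base: ₹467000 − ₹106000 = ₹361000
  ₹361000 × 28% = ₹101080

General income tax:
  ₹74000 × 15% = ₹11100
  ₹140000 × 29% = ₹40600
  ₹118500 × 40% = ₹47400
  → ₹99100
  Less energy credit ₹27000 → ₹72100

Excess of tentative minimum tax over general income tax: ₹101080 − ₹72100 = ₹28980.

₹28980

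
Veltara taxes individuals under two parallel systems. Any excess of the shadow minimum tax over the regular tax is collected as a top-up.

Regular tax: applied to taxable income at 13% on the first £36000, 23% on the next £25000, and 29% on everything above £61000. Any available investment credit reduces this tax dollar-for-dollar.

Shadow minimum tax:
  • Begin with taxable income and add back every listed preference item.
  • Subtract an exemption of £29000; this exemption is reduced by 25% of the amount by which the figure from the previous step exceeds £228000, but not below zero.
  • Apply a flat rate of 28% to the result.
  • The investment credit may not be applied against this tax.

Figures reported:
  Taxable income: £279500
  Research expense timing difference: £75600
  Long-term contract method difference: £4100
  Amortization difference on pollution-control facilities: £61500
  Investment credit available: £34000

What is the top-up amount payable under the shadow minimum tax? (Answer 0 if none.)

Regular tax:
  £36000 × 13% = £4680
  £25000 × 23% = £5750
  £218500 × 29% = £63365
  → £73795
  Less investment credit £34000 → £39795

Shadow minimum tax:
  Adjusted income: £279500 + £75600 + £4100 + £61500 = £420700
  Exemption: 25% × (£420700 − £228000) = £48175 ≥ £29000, so the exemption is fully phased out
  Base: £420700 − £0 = £420700
  £420700 × 28% = £117796

Excess of shadow minimum tax over regular tax: £117796 − £39795 = £78001.

£78001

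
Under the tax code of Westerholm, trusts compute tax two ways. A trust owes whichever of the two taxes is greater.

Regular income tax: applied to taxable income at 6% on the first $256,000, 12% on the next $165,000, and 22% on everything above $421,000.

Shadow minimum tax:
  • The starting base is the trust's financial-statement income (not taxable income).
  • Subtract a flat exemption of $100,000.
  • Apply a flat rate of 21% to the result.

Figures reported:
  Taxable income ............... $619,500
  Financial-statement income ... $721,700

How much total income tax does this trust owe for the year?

$130,557

Shadow minimum tax:
  Base (financial-statement income): $721,700
  Less exemption $100,000 → base $621,700
  $621,700 × 21% = $130,557

Regular income tax:
  $256,000 × 6% = $15,360
  $165,000 × 12% = $19,800
  $198,500 × 22% = $43,670
  → $78,830

$130,557 > $78,830, so the shadow minimum tax is the binding amount.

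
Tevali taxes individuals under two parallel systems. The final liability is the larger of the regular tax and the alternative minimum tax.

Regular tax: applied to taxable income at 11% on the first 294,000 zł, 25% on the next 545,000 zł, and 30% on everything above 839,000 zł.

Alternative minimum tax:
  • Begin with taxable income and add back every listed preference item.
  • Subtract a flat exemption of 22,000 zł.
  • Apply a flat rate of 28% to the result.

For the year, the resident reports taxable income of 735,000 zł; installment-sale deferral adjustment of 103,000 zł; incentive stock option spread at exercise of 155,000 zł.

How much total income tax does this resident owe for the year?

271,880 zł

Alternative minimum tax:
  Adjusted income: 735,000 zł + 103,000 zł + 155,000 zł = 993,000 zł
  Less exemption 22,000 zł → base 971,000 zł
  971,000 zł × 28% = 271,880 zł

Regular tax:
  294,000 zł × 11% = 32,340 zł
  441,000 zł × 25% = 110,250 zł
  → 142,590 zł

271,880 zł > 142,590 zł, so the alternative minimum tax is the binding amount.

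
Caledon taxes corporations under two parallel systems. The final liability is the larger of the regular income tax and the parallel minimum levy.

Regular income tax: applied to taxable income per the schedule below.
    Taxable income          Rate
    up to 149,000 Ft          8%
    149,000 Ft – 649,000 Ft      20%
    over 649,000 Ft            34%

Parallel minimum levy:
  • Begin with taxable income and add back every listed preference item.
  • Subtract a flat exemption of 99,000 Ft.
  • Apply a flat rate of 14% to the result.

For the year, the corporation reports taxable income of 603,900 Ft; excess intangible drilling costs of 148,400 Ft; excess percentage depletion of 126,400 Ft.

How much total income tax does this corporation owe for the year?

109,158 Ft

Parallel minimum levy:
  Adjusted income: 603,900 Ft + 148,400 Ft + 126,400 Ft = 878,700 Ft
  Less exemption 99,000 Ft → base 779,700 Ft
  779,700 Ft × 14% = 109,158 Ft

Regular income tax:
  149,000 Ft × 8% = 11,920 Ft
  454,900 Ft × 20% = 90,980 Ft
  → 102,900 Ft

109,158 Ft > 102,900 Ft, so the parallel minimum levy is the binding amount.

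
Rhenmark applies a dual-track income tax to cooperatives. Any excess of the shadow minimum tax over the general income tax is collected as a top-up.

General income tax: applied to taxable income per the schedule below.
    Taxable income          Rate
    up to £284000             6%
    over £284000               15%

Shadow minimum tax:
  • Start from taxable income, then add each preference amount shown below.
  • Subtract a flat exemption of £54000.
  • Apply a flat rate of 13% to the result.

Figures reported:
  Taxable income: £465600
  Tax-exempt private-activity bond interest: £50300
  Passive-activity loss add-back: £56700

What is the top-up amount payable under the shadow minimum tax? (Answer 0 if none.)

General income tax:
  £284000 × 6% = £17040
  £181600 × 15% = £27240
  → £44280

Shadow minimum tax:
  Adjusted income: £465600 + £50300 + £56700 = £572600
  Less exemption £54000 → base £518600
  £518600 × 13% = £67418

Excess of shadow minimum tax over general income tax: £67418 − £44280 = £23138.

£23138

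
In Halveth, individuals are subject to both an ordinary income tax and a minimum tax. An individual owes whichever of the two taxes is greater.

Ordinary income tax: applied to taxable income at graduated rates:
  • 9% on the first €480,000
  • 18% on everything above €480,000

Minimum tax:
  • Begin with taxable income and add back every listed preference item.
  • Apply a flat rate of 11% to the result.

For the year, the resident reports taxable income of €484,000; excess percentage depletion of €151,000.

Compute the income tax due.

€69,850

Ordinary income tax:
  €480,000 × 9% = €43,200
  €4,000 × 18% = €720
  → €43,920

Minimum tax:
  Adjusted income: €484,000 + €151,000 = €635,000
  €635,000 × 11% = €69,850

€69,850 > €43,920, so the minimum tax is the binding amount.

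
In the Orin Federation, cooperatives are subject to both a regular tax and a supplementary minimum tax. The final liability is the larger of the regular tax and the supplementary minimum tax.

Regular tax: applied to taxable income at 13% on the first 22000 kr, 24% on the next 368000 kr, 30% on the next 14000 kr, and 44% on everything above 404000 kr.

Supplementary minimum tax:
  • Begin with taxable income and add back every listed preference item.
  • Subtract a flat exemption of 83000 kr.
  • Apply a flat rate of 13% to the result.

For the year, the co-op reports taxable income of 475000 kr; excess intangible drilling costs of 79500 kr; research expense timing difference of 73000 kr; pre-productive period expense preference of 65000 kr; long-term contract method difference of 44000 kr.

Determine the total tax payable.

Supplementary minimum tax:
  Adjusted income: 475000 kr + 79500 kr + 73000 kr + 65000 kr + 44000 kr = 736500 kr
  Less exemption 83000 kr → base 653500 kr
  653500 kr × 13% = 84955 kr

Regular tax:
  22000 kr × 13% = 2860 kr
  368000 kr × 24% = 88320 kr
  14000 kr × 30% = 4200 kr
  71000 kr × 44% = 31240 kr
  → 126620 kr

126620 kr > 84955 kr, so the regular tax governs.

126620 kr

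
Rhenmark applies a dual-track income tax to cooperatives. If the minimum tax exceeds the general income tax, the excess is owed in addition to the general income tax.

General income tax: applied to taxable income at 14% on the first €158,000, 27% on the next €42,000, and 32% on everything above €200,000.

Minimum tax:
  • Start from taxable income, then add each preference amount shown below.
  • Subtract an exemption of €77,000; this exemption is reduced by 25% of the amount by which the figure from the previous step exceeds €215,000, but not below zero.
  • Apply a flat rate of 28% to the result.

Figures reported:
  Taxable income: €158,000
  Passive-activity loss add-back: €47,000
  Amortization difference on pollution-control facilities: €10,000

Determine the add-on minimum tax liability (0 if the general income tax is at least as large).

€16,520

General income tax:
  €158,000 × 14% = €22,120

Minimum tax:
  Adjusted income: €158,000 + €47,000 + €10,000 = €215,000
  Exemption: €215,000 ≤ €215,000, so full €77,000 applies
  Base: €215,000 − €77,000 = €138,000
  €138,000 × 28% = €38,640

Excess of minimum tax over general income tax: €38,640 − €22,120 = €16,520.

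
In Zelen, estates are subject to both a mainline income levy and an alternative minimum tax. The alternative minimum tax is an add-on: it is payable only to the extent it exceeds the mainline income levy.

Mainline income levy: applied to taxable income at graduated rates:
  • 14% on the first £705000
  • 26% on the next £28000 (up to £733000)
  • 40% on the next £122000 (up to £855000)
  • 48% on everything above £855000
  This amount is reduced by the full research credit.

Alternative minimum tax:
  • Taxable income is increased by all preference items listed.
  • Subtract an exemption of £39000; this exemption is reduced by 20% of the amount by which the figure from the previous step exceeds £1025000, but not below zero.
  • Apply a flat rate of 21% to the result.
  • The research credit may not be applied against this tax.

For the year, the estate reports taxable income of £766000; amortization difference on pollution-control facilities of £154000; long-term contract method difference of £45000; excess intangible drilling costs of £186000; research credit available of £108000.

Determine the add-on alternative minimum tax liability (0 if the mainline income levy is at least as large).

£227632

Alternative minimum tax:
  Adjusted income: £766000 + £154000 + £45000 + £186000 = £1151000
  Exemption: £39000 − 20% × (£1151000 − £1025000) = £39000 − £25200 = £13800
  Base: £1151000 − £13800 = £1137200
  £1137200 × 21% = £238812

Mainline income levy:
  £705000 × 14% = £98700
  £28000 × 26% = £7280
  £33000 × 40% = £13200
  → £119180
  Less research credit £108000 → £11180

Excess of alternative minimum tax over mainline income levy: £238812 − £11180 = £227632.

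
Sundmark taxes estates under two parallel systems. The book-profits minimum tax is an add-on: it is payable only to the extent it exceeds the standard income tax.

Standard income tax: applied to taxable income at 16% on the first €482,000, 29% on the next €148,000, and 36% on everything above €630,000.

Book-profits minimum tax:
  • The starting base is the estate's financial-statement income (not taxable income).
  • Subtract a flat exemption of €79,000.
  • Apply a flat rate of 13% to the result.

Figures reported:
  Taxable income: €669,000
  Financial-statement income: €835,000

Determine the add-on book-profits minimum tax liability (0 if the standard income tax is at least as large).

€0

Book-profits minimum tax:
  Base (financial-statement income): €835,000
  Less exemption €79,000 → base €756,000
  €756,000 × 13% = €98,280

Standard income tax:
  €482,000 × 16% = €77,120
  €148,000 × 29% = €42,920
  €39,000 × 36% = €14,040
  → €134,080

€98,280 ≤ €134,080, so no add-on is due.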